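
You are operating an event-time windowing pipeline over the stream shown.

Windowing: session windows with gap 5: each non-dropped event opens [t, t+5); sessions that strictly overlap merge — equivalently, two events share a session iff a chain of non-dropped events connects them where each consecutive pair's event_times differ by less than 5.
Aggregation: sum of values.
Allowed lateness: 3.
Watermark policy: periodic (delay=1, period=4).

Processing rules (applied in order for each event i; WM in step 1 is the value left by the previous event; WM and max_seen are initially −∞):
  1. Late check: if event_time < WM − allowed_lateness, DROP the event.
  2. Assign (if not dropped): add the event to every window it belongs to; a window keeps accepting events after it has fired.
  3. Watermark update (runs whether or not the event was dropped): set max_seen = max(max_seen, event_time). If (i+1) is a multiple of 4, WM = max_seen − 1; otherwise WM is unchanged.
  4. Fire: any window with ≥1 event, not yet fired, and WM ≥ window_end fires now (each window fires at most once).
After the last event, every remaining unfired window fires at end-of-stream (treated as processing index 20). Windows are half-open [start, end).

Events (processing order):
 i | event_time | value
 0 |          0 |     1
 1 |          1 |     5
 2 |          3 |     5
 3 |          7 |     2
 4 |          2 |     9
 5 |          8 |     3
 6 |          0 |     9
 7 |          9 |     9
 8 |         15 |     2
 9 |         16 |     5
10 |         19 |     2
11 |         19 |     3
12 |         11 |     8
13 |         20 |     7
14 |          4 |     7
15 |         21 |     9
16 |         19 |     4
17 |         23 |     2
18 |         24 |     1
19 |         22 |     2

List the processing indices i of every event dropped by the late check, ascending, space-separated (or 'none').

4 6 12 14

i=0 t=0 v=1: → [0,5); WM=−∞
i=1 t=1 v=5: → [0,6); WM=−∞
i=2 t=3 v=5: → [0,8); WM=−∞
i=3 t=7 v=2: → [0,12); WM=6
i=4 t=2 v=9: DROP (t<6-3); WM=6
i=5 t=8 v=3: → [0,13); WM=6
i=6 t=0 v=9: DROP (t<6-3); WM=6
i=7 t=9 v=9: → [0,14); WM=8
i=8 t=15 v=2: → [15,20); WM=8
i=9 t=16 v=5: → [15,21); WM=8
i=10 t=19 v=2: → [15,24); WM=8
i=11 t=19 v=3: → [15,24); WM=18
i=12 t=11 v=8: DROP (t<18-3); WM=18
i=13 t=20 v=7: → [15,25); WM=18
i=14 t=4 v=7: DROP (t<18-3); WM=18
i=15 t=21 v=9: → [15,26); WM=20
i=16 t=19 v=4: → [15,26); WM=20
i=17 t=23 v=2: → [15,28); WM=20
i=18 t=24 v=1: → [15,29); WM=20
i=19 t=22 v=2: → [15,29); WM=23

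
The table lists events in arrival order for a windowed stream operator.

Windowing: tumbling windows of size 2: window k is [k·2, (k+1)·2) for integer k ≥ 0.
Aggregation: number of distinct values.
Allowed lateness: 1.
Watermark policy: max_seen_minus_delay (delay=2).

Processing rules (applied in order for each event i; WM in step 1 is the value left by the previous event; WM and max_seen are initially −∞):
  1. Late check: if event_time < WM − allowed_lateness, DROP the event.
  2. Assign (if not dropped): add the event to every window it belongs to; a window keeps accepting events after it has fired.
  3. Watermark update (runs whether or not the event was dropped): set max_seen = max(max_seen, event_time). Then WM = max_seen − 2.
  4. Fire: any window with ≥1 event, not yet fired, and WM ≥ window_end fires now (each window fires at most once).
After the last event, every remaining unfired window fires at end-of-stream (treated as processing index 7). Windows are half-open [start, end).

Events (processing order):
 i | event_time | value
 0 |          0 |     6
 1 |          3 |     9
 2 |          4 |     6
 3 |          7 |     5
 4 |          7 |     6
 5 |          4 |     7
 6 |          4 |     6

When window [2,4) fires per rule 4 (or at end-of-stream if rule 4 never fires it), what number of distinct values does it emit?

1

i=0 t=0 v=6: → [0,2); WM=-2
i=1 t=3 v=9: → [2,4); WM=1
i=2 t=4 v=6: → [4,6); WM=2; [0,2) fires=1
i=3 t=7 v=5: → [6,8); WM=5; [2,4) fires=1
i=4 t=7 v=6: → [6,8); WM=5
i=5 t=4 v=7: → [4,6); WM=5
i=6 t=4 v=6: → [4,6); WM=5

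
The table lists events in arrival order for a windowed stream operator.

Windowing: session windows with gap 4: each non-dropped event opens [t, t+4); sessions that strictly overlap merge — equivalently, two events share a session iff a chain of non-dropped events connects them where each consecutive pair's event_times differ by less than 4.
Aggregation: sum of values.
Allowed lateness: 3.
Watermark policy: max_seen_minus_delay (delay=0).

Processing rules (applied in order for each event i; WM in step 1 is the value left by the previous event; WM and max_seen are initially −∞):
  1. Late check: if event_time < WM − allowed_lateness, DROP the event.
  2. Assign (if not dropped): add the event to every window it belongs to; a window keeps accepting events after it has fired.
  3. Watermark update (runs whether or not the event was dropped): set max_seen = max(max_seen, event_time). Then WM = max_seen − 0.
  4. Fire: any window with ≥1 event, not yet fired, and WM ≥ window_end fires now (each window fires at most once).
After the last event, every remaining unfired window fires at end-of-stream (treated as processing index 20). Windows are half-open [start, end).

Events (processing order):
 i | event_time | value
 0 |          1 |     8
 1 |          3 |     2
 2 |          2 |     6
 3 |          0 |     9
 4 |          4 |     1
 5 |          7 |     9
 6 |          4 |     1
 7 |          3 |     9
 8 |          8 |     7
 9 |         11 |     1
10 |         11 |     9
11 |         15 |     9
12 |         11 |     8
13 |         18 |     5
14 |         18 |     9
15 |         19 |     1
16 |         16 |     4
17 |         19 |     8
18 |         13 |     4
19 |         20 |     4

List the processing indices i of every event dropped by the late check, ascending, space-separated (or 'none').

i=0 t=1 v=8: → [1,5); WM=1
i=1 t=3 v=2: → [1,7); WM=3
i=2 t=2 v=6: → [1,7); WM=3
i=3 t=0 v=9: → [0,7); WM=3
i=4 t=4 v=1: → [0,8); WM=4
i=5 t=7 v=9: → [0,11); WM=7
i=6 t=4 v=1: → [0,11); WM=7
i=7 t=3 v=9: DROP (t<7-3); WM=7
i=8 t=8 v=7: → [0,12); WM=8
i=9 t=11 v=1: → [0,15); WM=11
i=10 t=11 v=9: → [0,15); WM=11
i=11 t=15 v=9: → [15,19); WM=15
i=12 t=11 v=8: DROP (t<15-3); WM=15
i=13 t=18 v=5: → [15,22); WM=18
i=14 t=18 v=9: → [15,22); WM=18
i=15 t=19 v=1: → [15,23); WM=19
i=16 t=16 v=4: → [15,23); WM=19
i=17 t=19 v=8: → [15,23); WM=19
i=18 t=13 v=4: DROP (t<19-3); WM=19
i=19 t=20 v=4: → [15,24); WM=20

7 12 18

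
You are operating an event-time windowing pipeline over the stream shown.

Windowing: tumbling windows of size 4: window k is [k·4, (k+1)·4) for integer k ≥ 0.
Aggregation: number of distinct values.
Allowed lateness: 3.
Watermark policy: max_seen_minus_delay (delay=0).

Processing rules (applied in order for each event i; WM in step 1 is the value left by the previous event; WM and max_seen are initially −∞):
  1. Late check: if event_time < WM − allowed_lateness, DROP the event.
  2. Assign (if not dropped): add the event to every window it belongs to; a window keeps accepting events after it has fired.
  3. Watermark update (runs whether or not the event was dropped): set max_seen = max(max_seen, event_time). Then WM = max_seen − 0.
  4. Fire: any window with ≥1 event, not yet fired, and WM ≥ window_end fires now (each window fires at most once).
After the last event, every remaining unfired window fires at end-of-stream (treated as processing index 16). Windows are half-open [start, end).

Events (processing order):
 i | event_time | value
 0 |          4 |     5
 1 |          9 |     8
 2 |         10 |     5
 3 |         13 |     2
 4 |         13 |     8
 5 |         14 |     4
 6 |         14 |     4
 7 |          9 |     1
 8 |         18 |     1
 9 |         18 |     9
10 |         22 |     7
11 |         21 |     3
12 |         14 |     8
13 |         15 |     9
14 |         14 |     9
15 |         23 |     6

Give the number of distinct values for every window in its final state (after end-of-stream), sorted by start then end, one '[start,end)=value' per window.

i=0 t=4 v=5: → [4,8); WM=4
i=1 t=9 v=8: → [8,12); WM=9; [4,8) fires=1
i=2 t=10 v=5: → [8,12); WM=10
i=3 t=13 v=2: → [12,16); WM=13; [8,12) fires=2
i=4 t=13 v=8: → [12,16); WM=13
i=5 t=14 v=4: → [12,16); WM=14
i=6 t=14 v=4: → [12,16); WM=14
i=7 t=9 v=1: DROP (t<14-3); WM=14
i=8 t=18 v=1: → [16,20); WM=18; [12,16) fires=3
i=9 t=18 v=9: → [16,20); WM=18
i=10 t=22 v=7: → [20,24); WM=22; [16,20) fires=2
i=11 t=21 v=3: → [20,24); WM=22
i=12 t=14 v=8: DROP (t<22-3); WM=22
i=13 t=15 v=9: DROP (t<22-3); WM=22
i=14 t=14 v=9: DROP (t<22-3); WM=22
i=15 t=23 v=6: → [20,24); WM=23

[4,8)=1 [8,12)=2 [12,16)=3 [16,20)=2 [20,24)=3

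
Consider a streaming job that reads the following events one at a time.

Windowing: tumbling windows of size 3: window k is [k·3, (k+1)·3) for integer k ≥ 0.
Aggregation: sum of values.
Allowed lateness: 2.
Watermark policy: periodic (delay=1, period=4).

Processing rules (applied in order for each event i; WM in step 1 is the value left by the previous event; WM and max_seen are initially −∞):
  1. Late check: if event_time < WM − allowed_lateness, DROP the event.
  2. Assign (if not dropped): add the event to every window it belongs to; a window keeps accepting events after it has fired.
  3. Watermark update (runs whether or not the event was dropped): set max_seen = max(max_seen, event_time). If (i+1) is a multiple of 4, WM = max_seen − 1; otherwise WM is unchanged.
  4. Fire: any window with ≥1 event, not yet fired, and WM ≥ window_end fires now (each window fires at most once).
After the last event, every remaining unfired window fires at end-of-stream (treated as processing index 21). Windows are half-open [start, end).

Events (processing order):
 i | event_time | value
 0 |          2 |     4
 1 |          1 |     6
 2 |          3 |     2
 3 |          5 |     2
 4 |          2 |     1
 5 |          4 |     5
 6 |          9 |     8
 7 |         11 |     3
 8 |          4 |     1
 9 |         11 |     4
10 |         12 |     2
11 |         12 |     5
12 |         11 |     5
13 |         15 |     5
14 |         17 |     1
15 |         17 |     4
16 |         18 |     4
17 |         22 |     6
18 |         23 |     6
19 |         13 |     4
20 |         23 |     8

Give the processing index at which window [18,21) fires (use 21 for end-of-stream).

i=0 t=2 v=4: → [0,3); WM=−∞
i=1 t=1 v=6: → [0,3); WM=−∞
i=2 t=3 v=2: → [3,6); WM=−∞
i=3 t=5 v=2: → [3,6); WM=4; [0,3) fires=10
i=4 t=2 v=1: → [0,3); WM=4
i=5 t=4 v=5: → [3,6); WM=4
i=6 t=9 v=8: → [9,12); WM=4
i=7 t=11 v=3: → [9,12); WM=10; [3,6) fires=9
i=8 t=4 v=1: DROP (t<10-2); WM=10
i=9 t=11 v=4: → [9,12); WM=10
i=10 t=12 v=2: → [12,15); WM=10
i=11 t=12 v=5: → [12,15); WM=11
i=12 t=11 v=5: → [9,12); WM=11
i=13 t=15 v=5: → [15,18); WM=11
i=14 t=17 v=1: → [15,18); WM=11
i=15 t=17 v=4: → [15,18); WM=16; [9,12) fires=20 [12,15) fires=7
i=16 t=18 v=4: → [18,21); WM=16
i=17 t=22 v=6: → [21,24); WM=16
i=18 t=23 v=6: → [21,24); WM=16
i=19 t=13 v=4: DROP (t<16-2); WM=22; [15,18) fires=10 [18,21) fires=4
i=20 t=23 v=8: → [21,24); WM=22

19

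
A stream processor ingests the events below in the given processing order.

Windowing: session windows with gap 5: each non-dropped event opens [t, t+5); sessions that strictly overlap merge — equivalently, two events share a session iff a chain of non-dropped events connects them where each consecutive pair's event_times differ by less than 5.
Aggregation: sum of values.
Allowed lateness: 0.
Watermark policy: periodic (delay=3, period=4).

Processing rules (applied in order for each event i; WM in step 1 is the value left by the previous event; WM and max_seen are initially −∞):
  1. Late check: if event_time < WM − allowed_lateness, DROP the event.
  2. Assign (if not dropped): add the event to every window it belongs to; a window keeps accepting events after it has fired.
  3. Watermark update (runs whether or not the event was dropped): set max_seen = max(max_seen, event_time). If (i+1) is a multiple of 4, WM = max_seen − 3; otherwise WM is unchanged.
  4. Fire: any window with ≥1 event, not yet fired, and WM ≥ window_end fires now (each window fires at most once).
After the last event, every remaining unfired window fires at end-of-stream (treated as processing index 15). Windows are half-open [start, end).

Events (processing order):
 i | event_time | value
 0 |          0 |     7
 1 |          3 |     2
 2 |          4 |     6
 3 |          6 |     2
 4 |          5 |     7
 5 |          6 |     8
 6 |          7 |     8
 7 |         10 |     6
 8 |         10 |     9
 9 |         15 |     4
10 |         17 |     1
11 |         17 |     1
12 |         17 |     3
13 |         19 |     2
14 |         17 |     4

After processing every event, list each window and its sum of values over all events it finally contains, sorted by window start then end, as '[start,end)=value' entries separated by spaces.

i=0 t=0 v=7: → [0,5); WM=−∞
i=1 t=3 v=2: → [0,8); WM=−∞
i=2 t=4 v=6: → [0,9); WM=−∞
i=3 t=6 v=2: → [0,11); WM=3
i=4 t=5 v=7: → [0,11); WM=3
i=5 t=6 v=8: → [0,11); WM=3
i=6 t=7 v=8: → [0,12); WM=3
i=7 t=10 v=6: → [0,15); WM=7
i=8 t=10 v=9: → [0,15); WM=7
i=9 t=15 v=4: → [15,20); WM=7
i=10 t=17 v=1: → [15,22); WM=7
i=11 t=17 v=1: → [15,22); WM=14
i=12 t=17 v=3: → [15,22); WM=14
i=13 t=19 v=2: → [15,24); WM=14
i=14 t=17 v=4: → [15,24); WM=14

[0,15)=55 [15,24)=15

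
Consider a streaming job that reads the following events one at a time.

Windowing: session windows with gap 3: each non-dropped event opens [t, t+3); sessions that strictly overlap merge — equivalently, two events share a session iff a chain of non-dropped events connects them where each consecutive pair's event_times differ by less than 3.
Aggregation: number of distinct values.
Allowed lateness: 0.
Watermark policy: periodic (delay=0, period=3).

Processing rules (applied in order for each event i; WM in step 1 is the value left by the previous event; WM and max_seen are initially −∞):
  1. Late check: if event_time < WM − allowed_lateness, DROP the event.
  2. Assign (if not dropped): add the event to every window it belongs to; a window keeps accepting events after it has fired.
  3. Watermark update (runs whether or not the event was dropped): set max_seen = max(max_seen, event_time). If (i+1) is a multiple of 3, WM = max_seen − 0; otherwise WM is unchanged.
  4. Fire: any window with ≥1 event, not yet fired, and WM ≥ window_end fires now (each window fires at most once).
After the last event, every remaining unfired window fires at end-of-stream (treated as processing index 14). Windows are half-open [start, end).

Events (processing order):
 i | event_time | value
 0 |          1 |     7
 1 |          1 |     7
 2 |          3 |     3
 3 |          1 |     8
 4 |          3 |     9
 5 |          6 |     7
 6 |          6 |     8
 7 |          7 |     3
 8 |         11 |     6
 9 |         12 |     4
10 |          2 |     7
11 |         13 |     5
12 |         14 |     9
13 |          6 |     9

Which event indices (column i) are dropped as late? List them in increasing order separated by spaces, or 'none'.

3 10 13

i=0 t=1 v=7: → [1,4); WM=−∞
i=1 t=1 v=7: → [1,4); WM=−∞
i=2 t=3 v=3: → [1,6); WM=3
i=3 t=1 v=8: DROP (t<3-0); WM=3
i=4 t=3 v=9: → [1,6); WM=3
i=5 t=6 v=7: → [6,9); WM=6
i=6 t=6 v=8: → [6,9); WM=6
i=7 t=7 v=3: → [6,10); WM=6
i=8 t=11 v=6: → [11,14); WM=11
i=9 t=12 v=4: → [11,15); WM=11
i=10 t=2 v=7: DROP (t<11-0); WM=11
i=11 t=13 v=5: → [11,16); WM=13
i=12 t=14 v=9: → [11,17); WM=13
i=13 t=6 v=9: DROP (t<13-0); WM=13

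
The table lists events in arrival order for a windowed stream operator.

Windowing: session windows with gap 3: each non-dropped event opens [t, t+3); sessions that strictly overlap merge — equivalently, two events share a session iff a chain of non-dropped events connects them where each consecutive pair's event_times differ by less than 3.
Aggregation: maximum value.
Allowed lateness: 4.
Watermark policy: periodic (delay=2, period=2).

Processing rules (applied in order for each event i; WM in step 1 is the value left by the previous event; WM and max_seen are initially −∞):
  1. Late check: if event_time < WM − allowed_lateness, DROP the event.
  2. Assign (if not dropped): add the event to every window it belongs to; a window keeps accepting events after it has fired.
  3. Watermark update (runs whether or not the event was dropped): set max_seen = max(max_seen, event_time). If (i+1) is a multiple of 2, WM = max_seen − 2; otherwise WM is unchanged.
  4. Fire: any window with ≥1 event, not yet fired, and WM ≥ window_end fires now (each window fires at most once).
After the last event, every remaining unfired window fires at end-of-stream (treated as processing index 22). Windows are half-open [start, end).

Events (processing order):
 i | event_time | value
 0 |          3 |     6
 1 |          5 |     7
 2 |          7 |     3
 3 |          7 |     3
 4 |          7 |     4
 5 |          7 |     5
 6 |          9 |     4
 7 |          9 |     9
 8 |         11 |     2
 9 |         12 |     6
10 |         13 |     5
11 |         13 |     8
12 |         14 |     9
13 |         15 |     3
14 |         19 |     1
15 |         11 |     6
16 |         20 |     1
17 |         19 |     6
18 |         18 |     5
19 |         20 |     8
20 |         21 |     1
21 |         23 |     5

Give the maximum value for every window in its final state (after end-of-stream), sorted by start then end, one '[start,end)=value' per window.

i=0 t=3 v=6: → [3,6); WM=−∞
i=1 t=5 v=7: → [3,8); WM=3
i=2 t=7 v=3: → [3,10); WM=3
i=3 t=7 v=3: → [3,10); WM=5
i=4 t=7 v=4: → [3,10); WM=5
i=5 t=7 v=5: → [3,10); WM=5
i=6 t=9 v=4: → [3,12); WM=5
i=7 t=9 v=9: → [3,12); WM=7
i=8 t=11 v=2: → [3,14); WM=7
i=9 t=12 v=6: → [3,15); WM=10
i=10 t=13 v=5: → [3,16); WM=10
i=11 t=13 v=8: → [3,16); WM=11
i=12 t=14 v=9: → [3,17); WM=11
i=13 t=15 v=3: → [3,18); WM=13
i=14 t=19 v=1: → [19,22); WM=13
i=15 t=11 v=6: → [3,18); WM=17
i=16 t=20 v=1: → [19,23); WM=17
i=17 t=19 v=6: → [19,23); WM=18
i=18 t=18 v=5: → [18,23); WM=18
i=19 t=20 v=8: → [18,23); WM=18
i=20 t=21 v=1: → [18,24); WM=18
i=21 t=23 v=5: → [18,26); WM=21

[3,18)=9 [18,26)=8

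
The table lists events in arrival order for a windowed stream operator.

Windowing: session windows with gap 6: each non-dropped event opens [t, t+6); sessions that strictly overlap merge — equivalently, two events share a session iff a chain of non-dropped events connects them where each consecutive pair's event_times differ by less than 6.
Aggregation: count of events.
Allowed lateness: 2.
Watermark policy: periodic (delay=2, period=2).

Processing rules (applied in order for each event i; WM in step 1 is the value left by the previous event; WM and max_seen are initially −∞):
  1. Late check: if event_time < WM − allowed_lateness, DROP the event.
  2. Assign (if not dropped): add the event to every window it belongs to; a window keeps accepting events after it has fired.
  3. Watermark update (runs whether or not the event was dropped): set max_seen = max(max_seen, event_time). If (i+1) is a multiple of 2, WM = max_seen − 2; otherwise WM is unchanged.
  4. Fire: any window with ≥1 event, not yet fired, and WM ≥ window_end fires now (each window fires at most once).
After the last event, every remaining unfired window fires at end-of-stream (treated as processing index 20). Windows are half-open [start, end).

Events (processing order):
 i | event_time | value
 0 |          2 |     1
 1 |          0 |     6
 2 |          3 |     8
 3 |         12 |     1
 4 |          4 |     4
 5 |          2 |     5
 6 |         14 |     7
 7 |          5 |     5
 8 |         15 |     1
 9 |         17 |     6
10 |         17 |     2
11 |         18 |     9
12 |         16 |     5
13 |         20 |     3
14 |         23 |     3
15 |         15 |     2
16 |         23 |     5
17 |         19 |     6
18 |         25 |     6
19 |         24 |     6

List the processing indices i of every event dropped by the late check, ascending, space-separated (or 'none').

i=0 t=2 v=1: → [2,8); WM=−∞
i=1 t=0 v=6: → [0,8); WM=0
i=2 t=3 v=8: → [0,9); WM=0
i=3 t=12 v=1: → [12,18); WM=10
i=4 t=4 v=4: DROP (t<10-2); WM=10
i=5 t=2 v=5: DROP (t<10-2); WM=10
i=6 t=14 v=7: → [12,20); WM=10
i=7 t=5 v=5: DROP (t<10-2); WM=12
i=8 t=15 v=1: → [12,21); WM=12
i=9 t=17 v=6: → [12,23); WM=15
i=10 t=17 v=2: → [12,23); WM=15
i=11 t=18 v=9: → [12,24); WM=16
i=12 t=16 v=5: → [12,24); WM=16
i=13 t=20 v=3: → [12,26); WM=18
i=14 t=23 v=3: → [12,29); WM=18
i=15 t=15 v=2: DROP (t<18-2); WM=21
i=16 t=23 v=5: → [12,29); WM=21
i=17 t=19 v=6: → [12,29); WM=21
i=18 t=25 v=6: → [12,31); WM=21
i=19 t=24 v=6: → [12,31); WM=23

4 5 7 15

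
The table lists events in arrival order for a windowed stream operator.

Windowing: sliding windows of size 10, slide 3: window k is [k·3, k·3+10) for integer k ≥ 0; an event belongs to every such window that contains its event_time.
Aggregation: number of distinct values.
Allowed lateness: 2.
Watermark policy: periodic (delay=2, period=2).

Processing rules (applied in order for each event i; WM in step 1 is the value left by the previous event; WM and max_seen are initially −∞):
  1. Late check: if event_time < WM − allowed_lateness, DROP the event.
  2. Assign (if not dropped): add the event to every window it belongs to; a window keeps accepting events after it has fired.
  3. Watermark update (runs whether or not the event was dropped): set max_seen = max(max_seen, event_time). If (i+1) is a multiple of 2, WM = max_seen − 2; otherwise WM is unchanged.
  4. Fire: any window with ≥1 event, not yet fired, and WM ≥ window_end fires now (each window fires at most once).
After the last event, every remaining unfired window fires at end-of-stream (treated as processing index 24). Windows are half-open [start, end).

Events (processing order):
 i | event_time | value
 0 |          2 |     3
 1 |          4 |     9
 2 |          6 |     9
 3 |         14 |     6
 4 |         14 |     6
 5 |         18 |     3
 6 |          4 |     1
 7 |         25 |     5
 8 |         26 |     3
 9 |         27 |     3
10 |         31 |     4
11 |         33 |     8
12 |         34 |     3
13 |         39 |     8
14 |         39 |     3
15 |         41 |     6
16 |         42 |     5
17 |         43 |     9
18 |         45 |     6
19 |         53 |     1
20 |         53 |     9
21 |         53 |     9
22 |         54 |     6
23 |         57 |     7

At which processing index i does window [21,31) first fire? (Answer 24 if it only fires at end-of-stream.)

11

i=0 t=2 v=3: → [0,10); WM=−∞
i=1 t=4 v=9: → [3,13),[0,10); WM=2
i=2 t=6 v=9: → [6,16),[3,13),[0,10); WM=2
i=3 t=14 v=6: → [12,22),[9,19),[6,16); WM=12; [0,10) fires=2
i=4 t=14 v=6: → [12,22),[9,19),[6,16); WM=12
i=5 t=18 v=3: → [18,28),[15,25),[12,22),[9,19); WM=16; [3,13) fires=1 [6,16) fires=2
i=6 t=4 v=1: DROP (t<16-2); WM=16
i=7 t=25 v=5: → [24,34),[21,31),[18,28); WM=23; [9,19) fires=2 [12,22) fires=2
i=8 t=26 v=3: → [24,34),[21,31),[18,28); WM=23
i=9 t=27 v=3: → [27,37),[24,34),[21,31),[18,28); WM=25; [15,25) fires=1
i=10 t=31 v=4: → [30,40),[27,37),[24,34); WM=25
i=11 t=33 v=8: → [33,43),[30,40),[27,37),[24,34); WM=31; [18,28) fires=2 [21,31) fires=2
i=12 t=34 v=3: → [33,43),[30,40),[27,37); WM=31
i=13 t=39 v=8: → [39,49),[36,46),[33,43),[30,40); WM=37; [24,34) fires=4 [27,37) fires=3
i=14 t=39 v=3: → [39,49),[36,46),[33,43),[30,40); WM=37
i=15 t=41 v=6: → [39,49),[36,46),[33,43); WM=39
i=16 t=42 v=5: → [42,52),[39,49),[36,46),[33,43); WM=39
i=17 t=43 v=9: → [42,52),[39,49),[36,46); WM=41; [30,40) fires=3
i=18 t=45 v=6: → [45,55),[42,52),[39,49),[36,46); WM=41
i=19 t=53 v=1: → [51,61),[48,58),[45,55); WM=51; [33,43) fires=4 [36,46) fires=5 [39,49) fires=5
i=20 t=53 v=9: → [51,61),[48,58),[45,55); WM=51
i=21 t=53 v=9: → [51,61),[48,58),[45,55); WM=51
i=22 t=54 v=6: → [54,64),[51,61),[48,58),[45,55); WM=51
i=23 t=57 v=7: → [57,67),[54,64),[51,61),[48,58); WM=55; [42,52) fires=3 [45,55) fires=3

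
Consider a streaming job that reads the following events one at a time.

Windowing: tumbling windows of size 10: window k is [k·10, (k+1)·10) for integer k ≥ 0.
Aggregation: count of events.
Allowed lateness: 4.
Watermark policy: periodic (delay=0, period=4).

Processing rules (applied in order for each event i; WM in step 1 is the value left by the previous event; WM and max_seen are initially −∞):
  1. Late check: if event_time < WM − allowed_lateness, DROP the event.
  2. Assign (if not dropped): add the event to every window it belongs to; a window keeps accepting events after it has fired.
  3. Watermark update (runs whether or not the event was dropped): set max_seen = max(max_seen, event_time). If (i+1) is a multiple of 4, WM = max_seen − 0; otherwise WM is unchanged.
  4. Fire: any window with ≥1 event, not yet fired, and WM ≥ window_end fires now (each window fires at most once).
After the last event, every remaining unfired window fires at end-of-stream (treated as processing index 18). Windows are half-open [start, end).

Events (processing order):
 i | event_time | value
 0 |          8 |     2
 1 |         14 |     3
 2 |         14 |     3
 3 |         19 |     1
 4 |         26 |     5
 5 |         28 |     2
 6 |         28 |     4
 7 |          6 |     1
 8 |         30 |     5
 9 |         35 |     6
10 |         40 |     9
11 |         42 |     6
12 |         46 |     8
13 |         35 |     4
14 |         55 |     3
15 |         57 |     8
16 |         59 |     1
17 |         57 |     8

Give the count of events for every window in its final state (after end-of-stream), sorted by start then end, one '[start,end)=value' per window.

[0,10)=1 [10,20)=3 [20,30)=3 [30,40)=2 [40,50)=3 [50,60)=4

i=0 t=8 v=2: → [0,10); WM=−∞
i=1 t=14 v=3: → [10,20); WM=−∞
i=2 t=14 v=3: → [10,20); WM=−∞
i=3 t=19 v=1: → [10,20); WM=19; [0,10) fires=1
i=4 t=26 v=5: → [20,30); WM=19
i=5 t=28 v=2: → [20,30); WM=19
i=6 t=28 v=4: → [20,30); WM=19
i=7 t=6 v=1: DROP (t<19-4); WM=28; [10,20) fires=3
i=8 t=30 v=5: → [30,40); WM=28
i=9 t=35 v=6: → [30,40); WM=28
i=10 t=40 v=9: → [40,50); WM=28
i=11 t=42 v=6: → [40,50); WM=42; [20,30) fires=3 [30,40) fires=2
i=12 t=46 v=8: → [40,50); WM=42
i=13 t=35 v=4: DROP (t<42-4); WM=42
i=14 t=55 v=3: → [50,60); WM=42
i=15 t=57 v=8: → [50,60); WM=57; [40,50) fires=3
i=16 t=59 v=1: → [50,60); WM=57
i=17 t=57 v=8: → [50,60); WM=57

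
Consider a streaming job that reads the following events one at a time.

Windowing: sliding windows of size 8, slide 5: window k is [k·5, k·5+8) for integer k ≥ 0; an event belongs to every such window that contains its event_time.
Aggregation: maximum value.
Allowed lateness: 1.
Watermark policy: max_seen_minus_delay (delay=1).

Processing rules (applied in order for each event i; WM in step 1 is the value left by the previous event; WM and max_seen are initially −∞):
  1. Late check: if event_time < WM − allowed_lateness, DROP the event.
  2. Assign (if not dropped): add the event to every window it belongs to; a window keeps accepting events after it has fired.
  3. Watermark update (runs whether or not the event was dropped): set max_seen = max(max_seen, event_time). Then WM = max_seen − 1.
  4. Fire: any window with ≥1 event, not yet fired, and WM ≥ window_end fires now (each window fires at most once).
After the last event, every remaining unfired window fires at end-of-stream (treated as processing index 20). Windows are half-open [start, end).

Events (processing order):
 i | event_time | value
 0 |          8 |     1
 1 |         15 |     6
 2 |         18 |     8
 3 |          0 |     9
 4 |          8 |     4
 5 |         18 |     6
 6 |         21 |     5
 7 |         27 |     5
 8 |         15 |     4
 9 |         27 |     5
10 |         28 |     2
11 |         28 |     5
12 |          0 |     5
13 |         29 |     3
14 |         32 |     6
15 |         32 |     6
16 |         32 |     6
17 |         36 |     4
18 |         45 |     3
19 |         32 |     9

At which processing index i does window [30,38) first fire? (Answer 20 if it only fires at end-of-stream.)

i=0 t=8 v=1: → [5,13); WM=7
i=1 t=15 v=6: → [15,23),[10,18); WM=14; [5,13) fires=1
i=2 t=18 v=8: → [15,23); WM=17
i=3 t=0 v=9: DROP (t<17-1); WM=17
i=4 t=8 v=4: DROP (t<17-1); WM=17
i=5 t=18 v=6: → [15,23); WM=17
i=6 t=21 v=5: → [20,28),[15,23); WM=20; [10,18) fires=6
i=7 t=27 v=5: → [25,33),[20,28); WM=26; [15,23) fires=8
i=8 t=15 v=4: DROP (t<26-1); WM=26
i=9 t=27 v=5: → [25,33),[20,28); WM=26
i=10 t=28 v=2: → [25,33); WM=27
i=11 t=28 v=5: → [25,33); WM=27
i=12 t=0 v=5: DROP (t<27-1); WM=27
i=13 t=29 v=3: → [25,33); WM=28; [20,28) fires=5
i=14 t=32 v=6: → [30,38),[25,33); WM=31
i=15 t=32 v=6: → [30,38),[25,33); WM=31
i=16 t=32 v=6: → [30,38),[25,33); WM=31
i=17 t=36 v=4: → [35,43),[30,38); WM=35; [25,33) fires=6
i=18 t=45 v=3: → [45,53),[40,48); WM=44; [30,38) fires=6 [35,43) fires=4
i=19 t=32 v=9: DROP (t<44-1); WM=44

18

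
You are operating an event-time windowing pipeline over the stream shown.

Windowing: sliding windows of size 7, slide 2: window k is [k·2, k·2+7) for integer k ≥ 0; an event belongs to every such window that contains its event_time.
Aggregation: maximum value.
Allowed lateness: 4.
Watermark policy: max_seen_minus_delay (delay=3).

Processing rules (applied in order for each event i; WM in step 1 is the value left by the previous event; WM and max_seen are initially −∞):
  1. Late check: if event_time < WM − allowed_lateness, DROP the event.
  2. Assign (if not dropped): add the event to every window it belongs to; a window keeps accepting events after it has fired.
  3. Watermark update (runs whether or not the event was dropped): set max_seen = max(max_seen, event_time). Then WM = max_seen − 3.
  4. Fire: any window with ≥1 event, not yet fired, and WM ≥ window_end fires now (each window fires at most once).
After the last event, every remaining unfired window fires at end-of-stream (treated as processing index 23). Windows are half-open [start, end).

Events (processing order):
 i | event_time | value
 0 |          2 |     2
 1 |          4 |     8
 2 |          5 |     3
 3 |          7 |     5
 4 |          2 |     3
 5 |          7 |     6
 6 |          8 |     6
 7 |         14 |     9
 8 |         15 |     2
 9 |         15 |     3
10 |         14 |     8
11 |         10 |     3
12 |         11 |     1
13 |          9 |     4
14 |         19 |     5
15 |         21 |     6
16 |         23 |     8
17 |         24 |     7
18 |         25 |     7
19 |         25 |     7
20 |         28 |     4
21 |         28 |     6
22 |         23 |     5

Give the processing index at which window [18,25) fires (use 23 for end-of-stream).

i=0 t=2 v=2: → [2,9),[0,7); WM=-1
i=1 t=4 v=8: → [4,11),[2,9),[0,7); WM=1
i=2 t=5 v=3: → [4,11),[2,9),[0,7); WM=2
i=3 t=7 v=5: → [6,13),[4,11),[2,9); WM=4
i=4 t=2 v=3: → [2,9),[0,7); WM=4
i=5 t=7 v=6: → [6,13),[4,11),[2,9); WM=4
i=6 t=8 v=6: → [8,15),[6,13),[4,11),[2,9); WM=5
i=7 t=14 v=9: → [14,21),[12,19),[10,17),[8,15); WM=11; [0,7) fires=8 [2,9) fires=8 [4,11) fires=8
i=8 t=15 v=2: → [14,21),[12,19),[10,17); WM=12
i=9 t=15 v=3: → [14,21),[12,19),[10,17); WM=12
i=10 t=14 v=8: → [14,21),[12,19),[10,17),[8,15); WM=12
i=11 t=10 v=3: → [10,17),[8,15),[6,13),[4,11); WM=12
i=12 t=11 v=1: → [10,17),[8,15),[6,13); WM=12
i=13 t=9 v=4: → [8,15),[6,13),[4,11); WM=12
i=14 t=19 v=5: → [18,25),[16,23),[14,21); WM=16; [6,13) fires=6 [8,15) fires=9
i=15 t=21 v=6: → [20,27),[18,25),[16,23); WM=18; [10,17) fires=9
i=16 t=23 v=8: → [22,29),[20,27),[18,25); WM=20; [12,19) fires=9
i=17 t=24 v=7: → [24,31),[22,29),[20,27),[18,25); WM=21; [14,21) fires=9
i=18 t=25 v=7: → [24,31),[22,29),[20,27); WM=22
i=19 t=25 v=7: → [24,31),[22,29),[20,27); WM=22
i=20 t=28 v=4: → [28,35),[26,33),[24,31),[22,29); WM=25; [16,23) fires=6 [18,25) fires=8
i=21 t=28 v=6: → [28,35),[26,33),[24,31),[22,29); WM=25
i=22 t=23 v=5: → [22,29),[20,27),[18,25); WM=25

20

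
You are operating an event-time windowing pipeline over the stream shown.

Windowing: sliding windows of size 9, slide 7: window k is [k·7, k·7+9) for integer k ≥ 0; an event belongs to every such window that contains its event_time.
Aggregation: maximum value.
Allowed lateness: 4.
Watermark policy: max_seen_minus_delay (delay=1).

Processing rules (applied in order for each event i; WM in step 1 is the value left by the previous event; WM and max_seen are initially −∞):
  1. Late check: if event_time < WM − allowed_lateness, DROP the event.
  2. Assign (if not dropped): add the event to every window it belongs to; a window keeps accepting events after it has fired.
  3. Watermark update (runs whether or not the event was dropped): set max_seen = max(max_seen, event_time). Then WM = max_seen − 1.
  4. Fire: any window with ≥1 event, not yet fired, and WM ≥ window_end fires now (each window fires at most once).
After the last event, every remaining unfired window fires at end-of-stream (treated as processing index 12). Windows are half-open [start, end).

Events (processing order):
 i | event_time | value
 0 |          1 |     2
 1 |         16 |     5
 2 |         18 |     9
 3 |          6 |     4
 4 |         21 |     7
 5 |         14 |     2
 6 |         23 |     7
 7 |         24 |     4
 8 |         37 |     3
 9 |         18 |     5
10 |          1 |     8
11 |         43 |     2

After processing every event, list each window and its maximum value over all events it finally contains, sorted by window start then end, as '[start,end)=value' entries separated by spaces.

i=0 t=1 v=2: → [0,9); WM=0
i=1 t=16 v=5: → [14,23); WM=15; [0,9) fires=2
i=2 t=18 v=9: → [14,23); WM=17
i=3 t=6 v=4: DROP (t<17-4); WM=17
i=4 t=21 v=7: → [21,30),[14,23); WM=20
i=5 t=14 v=2: DROP (t<20-4); WM=20
i=6 t=23 v=7: → [21,30); WM=22
i=7 t=24 v=4: → [21,30); WM=23; [14,23) fires=9
i=8 t=37 v=3: → [35,44); WM=36; [21,30) fires=7
i=9 t=18 v=5: DROP (t<36-4); WM=36
i=10 t=1 v=8: DROP (t<36-4); WM=36
i=11 t=43 v=2: → [42,51),[35,44); WM=42

[0,9)=2 [14,23)=9 [21,30)=7 [35,44)=3 [42,51)=2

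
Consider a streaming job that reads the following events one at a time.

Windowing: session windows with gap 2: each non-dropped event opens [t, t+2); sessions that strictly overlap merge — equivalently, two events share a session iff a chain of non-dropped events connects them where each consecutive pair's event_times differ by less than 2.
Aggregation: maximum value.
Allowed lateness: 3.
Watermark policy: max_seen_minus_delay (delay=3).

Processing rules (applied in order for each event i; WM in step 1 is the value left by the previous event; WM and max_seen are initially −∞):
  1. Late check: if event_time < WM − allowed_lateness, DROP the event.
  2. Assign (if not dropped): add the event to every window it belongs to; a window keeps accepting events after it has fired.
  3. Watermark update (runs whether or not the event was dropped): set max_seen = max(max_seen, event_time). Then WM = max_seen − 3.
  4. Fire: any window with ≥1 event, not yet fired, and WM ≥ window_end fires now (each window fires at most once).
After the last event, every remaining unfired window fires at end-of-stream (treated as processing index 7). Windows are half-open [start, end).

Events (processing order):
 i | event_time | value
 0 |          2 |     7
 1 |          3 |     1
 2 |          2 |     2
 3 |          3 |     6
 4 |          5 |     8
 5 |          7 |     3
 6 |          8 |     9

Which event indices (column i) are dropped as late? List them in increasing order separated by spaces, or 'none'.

none

i=0 t=2 v=7: → [2,4); WM=-1
i=1 t=3 v=1: → [2,5); WM=0
i=2 t=2 v=2: → [2,5); WM=0
i=3 t=3 v=6: → [2,5); WM=0
i=4 t=5 v=8: → [5,7); WM=2
i=5 t=7 v=3: → [7,9); WM=4
i=6 t=8 v=9: → [7,10); WM=5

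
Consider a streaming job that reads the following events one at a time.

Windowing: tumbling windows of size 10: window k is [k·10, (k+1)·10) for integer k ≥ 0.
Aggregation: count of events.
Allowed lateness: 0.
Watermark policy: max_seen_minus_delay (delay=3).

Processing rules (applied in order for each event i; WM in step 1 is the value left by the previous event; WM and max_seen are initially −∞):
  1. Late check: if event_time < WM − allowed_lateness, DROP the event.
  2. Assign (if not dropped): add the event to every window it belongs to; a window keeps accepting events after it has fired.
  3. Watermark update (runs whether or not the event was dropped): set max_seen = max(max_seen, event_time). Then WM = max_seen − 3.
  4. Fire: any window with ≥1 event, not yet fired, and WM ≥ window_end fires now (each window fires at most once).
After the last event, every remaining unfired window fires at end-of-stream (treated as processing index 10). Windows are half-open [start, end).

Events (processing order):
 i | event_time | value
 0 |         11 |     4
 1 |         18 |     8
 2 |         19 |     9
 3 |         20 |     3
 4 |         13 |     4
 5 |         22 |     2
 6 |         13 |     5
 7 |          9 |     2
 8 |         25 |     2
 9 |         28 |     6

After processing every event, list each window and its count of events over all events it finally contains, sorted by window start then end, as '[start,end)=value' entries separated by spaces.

i=0 t=11 v=4: → [10,20); WM=8
i=1 t=18 v=8: → [10,20); WM=15
i=2 t=19 v=9: → [10,20); WM=16
i=3 t=20 v=3: → [20,30); WM=17
i=4 t=13 v=4: DROP (t<17-0); WM=17
i=5 t=22 v=2: → [20,30); WM=19
i=6 t=13 v=5: DROP (t<19-0); WM=19
i=7 t=9 v=2: DROP (t<19-0); WM=19
i=8 t=25 v=2: → [20,30); WM=22; [10,20) fires=3
i=9 t=28 v=6: → [20,30); WM=25

[10,20)=3 [20,30)=4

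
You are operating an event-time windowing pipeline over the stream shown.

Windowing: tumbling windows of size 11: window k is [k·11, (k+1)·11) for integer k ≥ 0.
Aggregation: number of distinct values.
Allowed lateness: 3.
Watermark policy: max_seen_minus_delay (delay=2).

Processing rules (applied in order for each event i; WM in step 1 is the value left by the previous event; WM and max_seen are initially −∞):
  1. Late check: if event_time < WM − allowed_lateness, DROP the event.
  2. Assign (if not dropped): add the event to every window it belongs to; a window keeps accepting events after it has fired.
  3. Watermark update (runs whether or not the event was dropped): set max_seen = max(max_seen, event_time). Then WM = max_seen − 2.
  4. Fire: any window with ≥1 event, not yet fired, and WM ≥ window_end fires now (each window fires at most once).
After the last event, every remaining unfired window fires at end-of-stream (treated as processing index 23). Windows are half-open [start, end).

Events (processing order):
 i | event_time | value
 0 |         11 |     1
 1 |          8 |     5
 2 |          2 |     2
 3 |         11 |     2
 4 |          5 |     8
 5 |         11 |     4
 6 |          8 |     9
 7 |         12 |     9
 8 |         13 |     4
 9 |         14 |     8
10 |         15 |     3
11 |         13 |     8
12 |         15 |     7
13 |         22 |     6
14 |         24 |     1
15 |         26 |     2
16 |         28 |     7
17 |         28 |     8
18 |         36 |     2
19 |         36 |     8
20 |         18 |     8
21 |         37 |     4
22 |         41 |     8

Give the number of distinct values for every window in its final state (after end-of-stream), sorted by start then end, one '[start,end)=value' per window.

i=0 t=11 v=1: → [11,22); WM=9
i=1 t=8 v=5: → [0,11); WM=9
i=2 t=2 v=2: DROP (t<9-3); WM=9
i=3 t=11 v=2: → [11,22); WM=9
i=4 t=5 v=8: DROP (t<9-3); WM=9
i=5 t=11 v=4: → [11,22); WM=9
i=6 t=8 v=9: → [0,11); WM=9
i=7 t=12 v=9: → [11,22); WM=10
i=8 t=13 v=4: → [11,22); WM=11; [0,11) fires=2
i=9 t=14 v=8: → [11,22); WM=12
i=10 t=15 v=3: → [11,22); WM=13
i=11 t=13 v=8: → [11,22); WM=13
i=12 t=15 v=7: → [11,22); WM=13
i=13 t=22 v=6: → [22,33); WM=20
i=14 t=24 v=1: → [22,33); WM=22; [11,22) fires=7
i=15 t=26 v=2: → [22,33); WM=24
i=16 t=28 v=7: → [22,33); WM=26
i=17 t=28 v=8: → [22,33); WM=26
i=18 t=36 v=2: → [33,44); WM=34; [22,33) fires=5
i=19 t=36 v=8: → [33,44); WM=34
i=20 t=18 v=8: DROP (t<34-3); WM=34
i=21 t=37 v=4: → [33,44); WM=35
i=22 t=41 v=8: → [33,44); WM=39

[0,11)=2 [11,22)=7 [22,33)=5 [33,44)=3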